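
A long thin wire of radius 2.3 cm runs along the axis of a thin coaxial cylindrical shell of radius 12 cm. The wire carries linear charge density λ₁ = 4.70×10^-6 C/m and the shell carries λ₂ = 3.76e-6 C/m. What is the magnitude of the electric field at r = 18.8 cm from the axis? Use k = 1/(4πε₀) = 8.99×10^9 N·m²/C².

8.09×10^5 N/C

Take a coaxial cylindrical Gaussian surface of radius r = 18.8 cm and length L (r > 12 cm, enclosing both).
λ_enc = λ₁ + λ₂ = (4.70×10^-6) + (3.76e-6) = 8.46e-6 C/m.
Gauss's law: E·2πrL = λ_enc L/ε₀.
E = 2k|λ_enc|/r = 2(8.99×10^9)(8.46e-6)/(0.188) = 8.09e5 N/C.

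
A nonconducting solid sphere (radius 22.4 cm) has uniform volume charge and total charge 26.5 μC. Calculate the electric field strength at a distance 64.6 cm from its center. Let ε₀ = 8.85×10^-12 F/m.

Symmetry ⇒ E = E(r) r̂. Gaussian sphere of radius r = 64.6 cm (r > R, so the entire charge is enclosed).
Q_enc = 26.5 μC = 2.65e-5 C.
Applying ∮E·dA = Q_enc/ε₀ with Φ = E(4πr²):
E = |Q_enc|/(4πε₀r²) = (2.65e-5)/(4π·8.85×10^-12·(0.646)²) = 5.71×10^5 N/C.

|E| ≈ 5.71e5 V/m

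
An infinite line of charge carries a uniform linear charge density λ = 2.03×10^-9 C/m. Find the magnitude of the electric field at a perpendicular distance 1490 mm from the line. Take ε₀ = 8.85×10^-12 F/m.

Take a coaxial cylindrical Gaussian surface of radius r = 1490 mm and length L.
Q_enc = λL, so λ_enc = 2.03×10^-9 C/m.
Since E is radial and uniform over the curved surface, Φ = E·2πrL = Q_enc/ε₀ = λ_enc L/ε₀.
E = |λ_enc|/(2πε₀r) = (2.03×10^-9)/(2π·8.85×10^-12·1.49) = 24.5 N/C.

|E| ≈ 24.5 N/C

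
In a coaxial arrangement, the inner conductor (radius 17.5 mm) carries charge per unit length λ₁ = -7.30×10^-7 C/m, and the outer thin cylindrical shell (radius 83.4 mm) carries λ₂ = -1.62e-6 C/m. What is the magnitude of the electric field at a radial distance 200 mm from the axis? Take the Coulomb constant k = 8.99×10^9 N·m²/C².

Take a coaxial cylindrical Gaussian surface of radius r = 200 mm and length L (r > 83.4 mm, enclosing both).
λ_enc = λ₁ + λ₂ = (-7.30e-7) + (-1.62×10^-6) = -2.35e-6 C/m.
Since E is radial and uniform over the curved surface, Φ = E·2πrL = Q_enc/ε₀ = λ_enc L/ε₀.
E = 2k|λ_enc|/r = 2(8.99×10^9)(2.35×10^-6)/(0.2) = 2.11e5 N/C.

E = 2.11e5 N/C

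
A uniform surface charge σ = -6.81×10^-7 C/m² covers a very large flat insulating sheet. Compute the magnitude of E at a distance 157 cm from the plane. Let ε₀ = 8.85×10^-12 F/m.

|E| ≈ 3.85×10^4 N/C

Choose a cylindrical pillbox piercing the sheet, end faces (area A) parallel to it.
Only the two end caps contribute flux: Φ = 2EA. With Q_enc = σA, Gauss's law gives E = |σ|/(2ε₀).
E = |σ|/(2ε₀) = (6.81×10^-7)/(2·8.85×10^-12) = 3.85e4 N/C.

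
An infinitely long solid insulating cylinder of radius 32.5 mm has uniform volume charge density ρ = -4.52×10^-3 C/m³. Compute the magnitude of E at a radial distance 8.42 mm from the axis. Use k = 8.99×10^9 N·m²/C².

Take a coaxial cylindrical Gaussian surface of radius r = 8.42 mm and length L (r < R).
Charge inside radius r per length L is ρ·πr²·L, so λ_enc = ρπr² = -1.007×10^-6 C/m.
Since E is radial and uniform over the curved surface, Φ = E·2πrL = Q_enc/ε₀ = λ_enc L/ε₀.
E = 2k|λ_enc|/r = 2(8.99×10^9)(1.007e-6)/(0.00842) = 2.15×10^6 N/C.

E ≈ 2.15e6 N/C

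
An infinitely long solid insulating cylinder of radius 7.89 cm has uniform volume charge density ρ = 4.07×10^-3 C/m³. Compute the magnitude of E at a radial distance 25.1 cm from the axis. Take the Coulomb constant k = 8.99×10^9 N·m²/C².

E ≈ 5.70×10^6 V/m

By cylindrical symmetry E is radial; use a coaxial Gaussian cylinder of radius 25.1 cm and length L (r > 7.89 cm, full cross-section enclosed).
λ_enc = ρ·πR² = (4.07×10^-3)π(0.0789)² = 7.96e-5 C/m.
By Gauss's law (flux through the curved wall only), E·2πrL = λ_enc L/ε₀.
E = 2k|λ_enc|/r = 2(8.99×10^9)(7.96e-5)/(0.251) = 5.70×10^6 N/C.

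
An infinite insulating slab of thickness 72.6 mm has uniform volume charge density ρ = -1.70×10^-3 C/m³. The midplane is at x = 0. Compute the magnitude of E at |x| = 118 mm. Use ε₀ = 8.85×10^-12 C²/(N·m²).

The point |x| = 118 mm lies outside the slab (half-thickness 0.0363 m). A symmetric pillbox spanning the full slab encloses Q_enc = ρ·d·A.
Flux = 2EA ⇒ E = |ρ|d/(2ε₀), independent of distance outside.
E = (1.70e-3)(0.0726)/(2·8.85×10^-12) = 6.97e6 N/C.

E ≈ 6.97×10^6 N/C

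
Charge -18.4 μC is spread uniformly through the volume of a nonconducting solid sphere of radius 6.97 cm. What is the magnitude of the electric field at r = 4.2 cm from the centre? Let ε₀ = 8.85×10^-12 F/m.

Symmetry ⇒ E = E(r) r̂. Gaussian sphere of radius r = 4.2 cm (r < R).
Only the charge within r is enclosed: Q_enc = Q·(r/R)³ = (-18.4 μC)·(4.2 cm/6.97 cm)³ = -4.026×10^-6 C.
Since E is radial and uniform over the Gaussian sphere, Φ = E·4πr² = Q_enc/ε₀.
E = |Q_enc|/(4πε₀r²) = (4.026×10^-6)/(4π·8.85×10^-12·(0.042)²) = 2.05×10^7 N/C.

E ≈ 2.05×10^7 V/m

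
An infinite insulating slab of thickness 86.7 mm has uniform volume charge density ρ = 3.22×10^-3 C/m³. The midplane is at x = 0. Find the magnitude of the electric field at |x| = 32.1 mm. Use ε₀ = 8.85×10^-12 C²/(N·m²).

|E| ≈ 1.17e7 N/C

By symmetry E is perpendicular to the slab. A Gaussian pillbox from −32.1 mm to +32.1 mm (face area A) lies entirely within the slab.
Q_enc = ρ·(2x)·A and flux = 2EA, so 2EA = 2ρxA/ε₀ ⇒ E = |ρ|x/ε₀.
E = (3.22e-3)(0.0321)/(8.85×10^-12) = 1.17×10^7 N/C.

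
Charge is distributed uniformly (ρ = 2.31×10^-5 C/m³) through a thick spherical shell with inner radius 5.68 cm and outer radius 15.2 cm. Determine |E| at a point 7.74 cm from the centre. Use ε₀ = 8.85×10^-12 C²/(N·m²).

4.07e4 V/m

Symmetry ⇒ E = E(r) r̂. Gaussian sphere of radius r = 7.74 cm (within the shell material, 5.68 cm < r < 15.2 cm).
Only the shell between 5.68 cm and r is enclosed: Q_enc = ρ·(4π/3)(r³ − a³) = (2.31×10^-5)·(4π/3)·((0.0774)³ − (0.0568)³) = 2.714×10^-8 C.
Gauss's law: E·4πr² = Q_enc/ε₀.
E = |Q_enc|/(4πε₀r²) = (2.714e-8)/(4π·8.85×10^-12·(0.0774)²) = 4.07×10^4 N/C.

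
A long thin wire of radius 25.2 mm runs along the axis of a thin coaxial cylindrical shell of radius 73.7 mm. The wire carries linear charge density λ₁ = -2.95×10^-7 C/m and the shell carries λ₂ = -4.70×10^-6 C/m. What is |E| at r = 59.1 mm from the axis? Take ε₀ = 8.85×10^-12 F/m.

E = 8.98×10^4 N/C

Choose a coaxial cylinder of radius r = 59.1 mm (arbitrary length L) as the Gaussian surface (between the conductors, 25.2 mm < r < 73.7 mm).
The shell at 73.7 mm lies outside the Gaussian surface, so λ_enc = λ₁ = -2.95e-7 C/m.
Gauss's law: E·2πrL = λ_enc L/ε₀.
E = |λ_enc|/(2πε₀r) = (2.95×10^-7)/(2π·8.85×10^-12·0.0591) = 8.98×10^4 N/C.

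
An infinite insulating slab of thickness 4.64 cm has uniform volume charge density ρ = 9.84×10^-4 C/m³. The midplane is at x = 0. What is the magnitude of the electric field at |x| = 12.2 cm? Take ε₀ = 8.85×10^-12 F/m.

The point |x| = 12.2 cm lies outside the slab (half-thickness 0.0232 m). A symmetric pillbox spanning the full slab encloses Q_enc = ρ·d·A.
Flux = 2EA ⇒ E = |ρ|d/(2ε₀), independent of distance outside.
E = (9.84×10^-4)(0.0464)/(2·8.85×10^-12) = 2.58e6 N/C.

E ≈ 2.58×10^6 V/m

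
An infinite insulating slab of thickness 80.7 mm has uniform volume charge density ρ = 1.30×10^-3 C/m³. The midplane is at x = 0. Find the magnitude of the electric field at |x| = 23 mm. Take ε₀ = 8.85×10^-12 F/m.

E ≈ 3.38×10^6 N/C

By symmetry E is perpendicular to the slab. A Gaussian pillbox from −23 mm to +23 mm (face area A) lies entirely within the slab.
Q_enc = ρ·(2x)·A and flux = 2EA, so 2EA = 2ρxA/ε₀ ⇒ E = |ρ|x/ε₀.
E = (1.30×10^-3)(0.023)/(8.85×10^-12) = 3.38×10^6 N/C.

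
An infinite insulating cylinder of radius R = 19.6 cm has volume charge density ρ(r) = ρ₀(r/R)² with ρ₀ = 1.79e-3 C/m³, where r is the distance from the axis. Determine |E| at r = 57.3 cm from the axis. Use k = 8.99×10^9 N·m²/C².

Coaxial Gaussian cylinder, radius r = 57.3 cm, length L (r > R, full charge per length enclosed).
λ_enc = 2π ∫₀^R ρ₀(r'/R)^2 r' dr' = 2πρ₀R²/4 = 1.08e-4 C/m.
Applying ∮E·dA = Q_enc/ε₀ with the end caps contributing no flux:
E = 2k|λ_enc|/r = 2(8.99×10^9)(1.08e-4)/(0.573) = 3.39e6 N/C.

|E| = 3.39×10^6 V/m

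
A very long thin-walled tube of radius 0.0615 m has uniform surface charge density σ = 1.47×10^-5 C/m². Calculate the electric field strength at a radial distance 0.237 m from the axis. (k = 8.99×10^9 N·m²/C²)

4.31e5 N/C

Take a coaxial cylindrical Gaussian surface of radius r = 0.237 m and length L (r > 0.0615 m).
The whole shell is enclosed: λ_enc = σ·2πR = (1.47×10^-5)·2π·(0.0615) = 5.68×10^-6 C/m.
Since E is radial and uniform over the curved surface, Φ = E·2πrL = Q_enc/ε₀ = λ_enc L/ε₀.
E = 2k|λ_enc|/r = 2(8.99×10^9)(5.68e-6)/(0.237) = 4.31×10^5 N/C.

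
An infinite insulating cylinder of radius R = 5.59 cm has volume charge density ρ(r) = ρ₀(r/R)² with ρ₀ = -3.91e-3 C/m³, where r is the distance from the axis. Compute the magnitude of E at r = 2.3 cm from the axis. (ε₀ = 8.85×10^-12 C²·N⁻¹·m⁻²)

Coaxial Gaussian cylinder, radius r = 2.3 cm, length L (r < R).
λ_enc = ∫₀^r ρ(r')·2πr' dr' = (2πρ₀/R²)·r^4/4 = -5.50e-7 C/m.
Applying ∮E·dA = Q_enc/ε₀ with the end caps contributing no flux:
E = |λ_enc|/(2πε₀r) = (5.50e-7)/(2π·8.85×10^-12·0.023) = 4.30e5 N/C.

E = 4.30×10^5 N/C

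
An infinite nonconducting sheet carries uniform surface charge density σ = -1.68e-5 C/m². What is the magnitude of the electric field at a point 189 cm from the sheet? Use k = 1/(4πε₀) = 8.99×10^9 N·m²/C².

Choose a cylindrical pillbox piercing the sheet, end faces (area A) parallel to it.
Flux Φ = 2EA and Q_enc = σA, so 2EA = σA/ε₀ ⇒ E = |σ|/(2ε₀), independent of distance.
E = 2πk|σ| = 2π(8.99×10^9)(1.68×10^-5) = 9.49e5 N/C.

E ≈ 9.49×10^5 N/C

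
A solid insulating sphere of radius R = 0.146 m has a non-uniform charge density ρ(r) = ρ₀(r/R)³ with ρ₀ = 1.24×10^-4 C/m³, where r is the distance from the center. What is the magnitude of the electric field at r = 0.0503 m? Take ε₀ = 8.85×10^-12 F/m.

E ≈ 4.80×10^3 N/C

Take a concentric spherical Gaussian surface of radius r = 0.0503 m (r < R).
Integrate the density: Q_enc = 4π ∫₀^r ρ₀(r'/R)^3 r'² dr' = 4πρ₀ r^6/(6·R³) = 1.352×10^-9 C.
Since E is radial and uniform over the Gaussian sphere, Φ = E·4πr² = Q_enc/ε₀.
E = |Q_enc|/(4πε₀r²) = (1.352e-9)/(4π·8.85×10^-12·(0.0503)²) = 4.80×10^3 N/C.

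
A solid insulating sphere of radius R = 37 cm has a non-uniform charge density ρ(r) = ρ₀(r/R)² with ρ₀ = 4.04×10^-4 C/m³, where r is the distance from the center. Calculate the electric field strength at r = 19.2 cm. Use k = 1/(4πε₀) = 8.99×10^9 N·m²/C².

4.72×10^5 N/C

Symmetry ⇒ E = E(r) r̂. Gaussian sphere of radius r = 19.2 cm (r < R).
Q_enc = ∫₀^r ρ(r')·4πr'² dr' = (4πρ₀/R²) ∫₀^r r'^4 dr' = 4πρ₀ r^5/(5·R²) = 1.935e-6 C.
Since E is radial and uniform over the Gaussian sphere, Φ = E·4πr² = Q_enc/ε₀.
E = k|Q_enc|/r² = (8.99×10^9)(1.935e-6)/(0.192)² = 4.72×10^5 N/C.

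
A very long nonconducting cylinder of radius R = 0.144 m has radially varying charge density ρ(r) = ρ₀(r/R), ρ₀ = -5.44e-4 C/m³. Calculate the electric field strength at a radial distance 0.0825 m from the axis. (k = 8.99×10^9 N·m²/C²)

|E| ≈ 9.68×10^5 N/C

Take a coaxial cylindrical Gaussian surface of radius r = 0.0825 m and length L (r < R).
λ_enc = ∫₀^r ρ(r')·2πr' dr' = (2πρ₀/R)·r^3/3 = -4.443×10^-6 C/m.
Since E is radial and uniform over the curved surface, Φ = E·2πrL = Q_enc/ε₀ = λ_enc L/ε₀.
E = 2k|λ_enc|/r = 2(8.99×10^9)(4.443×10^-6)/(0.0825) = 9.68×10^5 N/C.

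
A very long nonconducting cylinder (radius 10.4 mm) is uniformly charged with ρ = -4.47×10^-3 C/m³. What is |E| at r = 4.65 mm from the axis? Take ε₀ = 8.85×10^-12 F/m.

Take a coaxial cylindrical Gaussian surface of radius r = 4.65 mm and length L (r < R).
Enclosed charge per unit length: λ_enc = ρ·πr² = (-4.47e-3)π(0.00465)² = -3.036e-7 C/m.
Gauss's law: E·2πrL = λ_enc L/ε₀.
E = |λ_enc|/(2πε₀r) = (3.036×10^-7)/(2π·8.85×10^-12·0.00465) = 1.17×10^6 N/C.

|E| ≈ 1.17×10^6 N/C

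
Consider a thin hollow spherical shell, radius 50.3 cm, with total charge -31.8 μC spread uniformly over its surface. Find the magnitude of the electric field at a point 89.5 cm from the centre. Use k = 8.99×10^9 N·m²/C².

E = 3.57e5 N/C

Use a concentric Gaussian sphere at r = 89.5 cm (r > 50.3 cm).
The entire shell is enclosed: Q_enc = -3.18e-5 C.
Since E is radial and uniform over the Gaussian sphere, Φ = E·4πr² = Q_enc/ε₀.
E = k|Q_enc|/r² = (8.99×10^9)(3.18×10^-5)/(0.895)² = 3.57e5 N/C.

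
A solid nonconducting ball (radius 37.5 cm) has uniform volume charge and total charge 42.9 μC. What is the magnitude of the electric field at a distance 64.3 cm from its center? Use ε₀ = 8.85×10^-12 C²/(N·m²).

Symmetry ⇒ E = E(r) r̂. Gaussian sphere of radius r = 64.3 cm (r > R, so the entire charge is enclosed).
Q_enc = 42.9 μC = 4.29e-5 C.
Applying ∮E·dA = Q_enc/ε₀ with Φ = E(4πr²):
E = |Q_enc|/(4πε₀r²) = (4.29e-5)/(4π·8.85×10^-12·(0.643)²) = 9.33e5 N/C.

E ≈ 9.33e5 N/C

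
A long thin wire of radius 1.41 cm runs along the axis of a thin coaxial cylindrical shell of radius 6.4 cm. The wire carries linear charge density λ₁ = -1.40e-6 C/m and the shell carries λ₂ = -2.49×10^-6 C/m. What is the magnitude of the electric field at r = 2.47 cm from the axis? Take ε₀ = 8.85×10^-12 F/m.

Take a coaxial cylindrical Gaussian surface of radius r = 2.47 cm and length L (between the conductors, 1.41 cm < r < 6.4 cm).
The shell at 6.4 cm lies outside the Gaussian surface, so λ_enc = λ₁ = -1.40e-6 C/m.
By Gauss's law (flux through the curved wall only), E·2πrL = λ_enc L/ε₀.
E = |λ_enc|/(2πε₀r) = (1.40e-6)/(2π·8.85×10^-12·0.0247) = 1.02×10^6 N/C.

|E| ≈ 1.02×10^6 N/C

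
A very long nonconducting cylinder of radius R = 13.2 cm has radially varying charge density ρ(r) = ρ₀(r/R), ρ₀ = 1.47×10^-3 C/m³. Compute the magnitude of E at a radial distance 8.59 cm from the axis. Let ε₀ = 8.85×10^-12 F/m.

Coaxial Gaussian cylinder, radius r = 8.59 cm, length L (r < R).
Integrating ρ over the cross-section to radius r: λ_enc = (2πρ₀/R) ∫₀^r r'^2 dr' = 2πρ₀ r^3/(3·R) = 1.478×10^-5 C/m.
By Gauss's law (flux through the curved wall only), E·2πrL = λ_enc L/ε₀.
E = |λ_enc|/(2πε₀r) = (1.478×10^-5)/(2π·8.85×10^-12·0.0859) = 3.10×10^6 N/C.

E ≈ 3.10×10^6 N/C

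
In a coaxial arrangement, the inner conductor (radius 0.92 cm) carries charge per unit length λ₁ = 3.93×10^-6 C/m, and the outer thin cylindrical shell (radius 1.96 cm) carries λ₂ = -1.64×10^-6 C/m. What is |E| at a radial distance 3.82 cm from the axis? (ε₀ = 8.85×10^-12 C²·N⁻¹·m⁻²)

Take a coaxial cylindrical Gaussian surface of radius r = 3.82 cm and length L (r > 1.96 cm, enclosing both).
λ_enc = λ₁ + λ₂ = (3.93×10^-6) + (-1.64e-6) = 2.29e-6 C/m.
Applying ∮E·dA = Q_enc/ε₀ with the end caps contributing no flux:
E = |λ_enc|/(2πε₀r) = (2.29e-6)/(2π·8.85×10^-12·0.0382) = 1.08×10^6 N/C.

1.08×10^6 N/C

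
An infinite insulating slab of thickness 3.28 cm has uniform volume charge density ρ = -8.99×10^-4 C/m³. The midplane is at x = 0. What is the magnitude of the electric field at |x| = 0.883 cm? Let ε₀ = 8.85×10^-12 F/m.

By symmetry E is perpendicular to the slab. A Gaussian pillbox from −0.883 cm to +0.883 cm (face area A) lies entirely within the slab.
Q_enc = ρ·(2x)·A and flux = 2EA, so 2EA = 2ρxA/ε₀ ⇒ E = |ρ|x/ε₀.
E = (8.99×10^-4)(0.00883)/(8.85×10^-12) = 8.97×10^5 N/C.

|E| = 8.97×10^5 V/m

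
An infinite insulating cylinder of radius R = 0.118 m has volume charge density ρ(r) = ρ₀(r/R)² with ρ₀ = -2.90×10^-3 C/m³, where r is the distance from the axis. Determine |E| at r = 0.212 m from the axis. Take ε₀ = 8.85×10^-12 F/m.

|E| = 5.38×10^6 N/C

Coaxial Gaussian cylinder, radius r = 0.212 m, length L (r > R, full charge per length enclosed).
λ_enc = 2π ∫₀^R ρ₀(r'/R)^2 r' dr' = 2πρ₀R²/4 = -6.343e-5 C/m.
Applying ∮E·dA = Q_enc/ε₀ with the end caps contributing no flux:
E = |λ_enc|/(2πε₀r) = (6.343×10^-5)/(2π·8.85×10^-12·0.212) = 5.38×10^6 N/C.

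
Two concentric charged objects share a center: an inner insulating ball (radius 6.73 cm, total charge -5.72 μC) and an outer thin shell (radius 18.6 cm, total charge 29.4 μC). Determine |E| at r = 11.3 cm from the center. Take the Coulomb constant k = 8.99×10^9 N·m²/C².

|E| ≈ 4.03×10^6 N/C

Use a concentric Gaussian sphere at r = 11.3 cm (between the bodies, 6.73 cm < r < 18.6 cm).
The shell at 18.6 cm lies outside the Gaussian surface, so Q_enc = -5.72 μC = -5.72×10^-6 C.
Since E is radial and uniform over the Gaussian sphere, Φ = E·4πr² = Q_enc/ε₀.
E = k|Q_enc|/r² = (8.99×10^9)(5.72×10^-6)/(0.113)² = 4.03×10^6 N/C.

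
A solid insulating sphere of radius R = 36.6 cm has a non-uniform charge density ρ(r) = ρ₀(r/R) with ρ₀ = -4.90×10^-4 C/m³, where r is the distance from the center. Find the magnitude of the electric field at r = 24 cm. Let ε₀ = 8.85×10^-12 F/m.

E ≈ 2.18×10^6 N/C

Symmetry ⇒ E = E(r) r̂. Gaussian sphere of radius r = 24 cm (r < R).
Integrate the density: Q_enc = 4π ∫₀^r ρ₀(r'/R)^1 r'² dr' = 4πρ₀ r^4/(4·R) = -1.395×10^-5 C.
Gauss's law: E·4πr² = Q_enc/ε₀.
E = |Q_enc|/(4πε₀r²) = (1.395×10^-5)/(4π·8.85×10^-12·(0.24)²) = 2.18e6 N/C.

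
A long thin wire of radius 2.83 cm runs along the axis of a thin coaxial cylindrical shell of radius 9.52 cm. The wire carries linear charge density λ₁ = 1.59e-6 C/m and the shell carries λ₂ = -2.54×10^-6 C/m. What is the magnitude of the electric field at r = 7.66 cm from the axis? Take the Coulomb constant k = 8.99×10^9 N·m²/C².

By cylindrical symmetry E is radial; use a coaxial Gaussian cylinder of radius 7.66 cm and length L (between the conductors, 2.83 cm < r < 9.52 cm).
Only the inner wire is enclosed; the outer shell contributes nothing inside itself. λ_enc = λ₁ = 1.59×10^-6 C/m.
Applying ∮E·dA = Q_enc/ε₀ with the end caps contributing no flux:
E = 2k|λ_enc|/r = 2(8.99×10^9)(1.59×10^-6)/(0.0766) = 3.73×10^5 N/C.

E = 3.73e5 V/m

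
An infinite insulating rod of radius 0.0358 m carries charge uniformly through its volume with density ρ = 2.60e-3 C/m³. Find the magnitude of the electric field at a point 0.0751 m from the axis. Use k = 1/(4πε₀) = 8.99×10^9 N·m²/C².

|E| = 2.51e6 N/C

By cylindrical symmetry E is radial; use a coaxial Gaussian cylinder of radius 0.0751 m and length L (r > 0.0358 m, full cross-section enclosed).
λ_enc = ρ·πR² = (2.60e-3)π(0.0358)² = 1.047×10^-5 C/m.
Gauss's law: E·2πrL = λ_enc L/ε₀.
E = 2k|λ_enc|/r = 2(8.99×10^9)(1.047×10^-5)/(0.0751) = 2.51×10^6 N/C.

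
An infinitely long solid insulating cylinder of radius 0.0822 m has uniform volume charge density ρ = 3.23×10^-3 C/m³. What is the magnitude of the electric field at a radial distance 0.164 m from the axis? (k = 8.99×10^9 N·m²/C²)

Coaxial Gaussian cylinder, radius r = 0.164 m, length L (r > 0.0822 m, full cross-section enclosed).
λ_enc = ρ·πR² = (3.23×10^-3)π(0.0822)² = 6.856×10^-5 C/m.
By Gauss's law (flux through the curved wall only), E·2πrL = λ_enc L/ε₀.
E = 2k|λ_enc|/r = 2(8.99×10^9)(6.856×10^-5)/(0.164) = 7.52×10^6 N/C.

7.52×10^6 N/C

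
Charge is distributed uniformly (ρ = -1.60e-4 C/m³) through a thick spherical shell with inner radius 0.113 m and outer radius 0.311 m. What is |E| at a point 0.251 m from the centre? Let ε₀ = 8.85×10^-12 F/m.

E = 1.37×10^6 N/C

By spherical symmetry E is radial; choose a Gaussian sphere of radius r = 0.251 m (within the shell material, 0.113 m < r < 0.311 m).
Only the shell between 0.113 m and r is enclosed: Q_enc = ρ·(4π/3)(r³ − a³) = (-1.60×10^-4)·(4π/3)·((0.251)³ − (0.113)³) = -9.631×10^-6 C.
Applying ∮E·dA = Q_enc/ε₀ with Φ = E(4πr²):
E = |Q_enc|/(4πε₀r²) = (9.631e-6)/(4π·8.85×10^-12·(0.251)²) = 1.37e6 N/C.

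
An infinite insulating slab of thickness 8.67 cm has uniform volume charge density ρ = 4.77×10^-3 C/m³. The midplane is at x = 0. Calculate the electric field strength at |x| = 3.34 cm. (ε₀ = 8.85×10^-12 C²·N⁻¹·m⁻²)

|E| ≈ 1.80e7 V/m

By symmetry E is perpendicular to the slab. A Gaussian pillbox from −3.34 cm to +3.34 cm (face area A) lies entirely within the slab.
Q_enc = ρ·(2x)·A and flux = 2EA, so 2EA = 2ρxA/ε₀ ⇒ E = |ρ|x/ε₀.
E = (4.77×10^-3)(0.0334)/(8.85×10^-12) = 1.80×10^7 N/C.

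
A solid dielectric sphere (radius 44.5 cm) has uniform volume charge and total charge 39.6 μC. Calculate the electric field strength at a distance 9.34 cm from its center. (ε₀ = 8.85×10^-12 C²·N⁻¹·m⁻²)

Use a concentric Gaussian sphere at r = 9.34 cm (r < R).
Only the charge within r is enclosed: Q_enc = Q·(r/R)³ = (39.6 μC)·(9.34 cm/44.5 cm)³ = 3.661×10^-7 C.
Gauss's law: E·4πr² = Q_enc/ε₀.
E = |Q_enc|/(4πε₀r²) = (3.661e-7)/(4π·8.85×10^-12·(0.0934)²) = 3.77×10^5 N/C.

|E| ≈ 3.77e5 N/C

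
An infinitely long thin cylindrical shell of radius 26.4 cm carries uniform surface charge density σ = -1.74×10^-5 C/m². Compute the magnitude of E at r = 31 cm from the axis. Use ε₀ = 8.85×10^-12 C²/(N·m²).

Take a coaxial cylindrical Gaussian surface of radius r = 31 cm and length L (r > 26.4 cm).
The whole shell is enclosed: λ_enc = σ·2πR = (-1.74e-5)·2π·(0.264) = -2.886×10^-5 C/m.
Since E is radial and uniform over the curved surface, Φ = E·2πrL = Q_enc/ε₀ = λ_enc L/ε₀.
E = |λ_enc|/(2πε₀r) = (2.886e-5)/(2π·8.85×10^-12·0.31) = 1.67×10^6 N/C.

|E| ≈ 1.67×10^6 N/C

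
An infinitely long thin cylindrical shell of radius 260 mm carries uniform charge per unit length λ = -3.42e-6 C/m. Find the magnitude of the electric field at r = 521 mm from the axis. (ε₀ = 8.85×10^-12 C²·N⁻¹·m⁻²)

Choose a coaxial cylinder of radius r = 521 mm (arbitrary length L) as the Gaussian surface (r > 260 mm).
The full line charge is enclosed: λ_enc = -3.42×10^-6 C/m.
Gauss's law: E·2πrL = λ_enc L/ε₀.
E = |λ_enc|/(2πε₀r) = (3.42×10^-6)/(2π·8.85×10^-12·0.521) = 1.18×10^5 N/C.

1.18×10^5 N/C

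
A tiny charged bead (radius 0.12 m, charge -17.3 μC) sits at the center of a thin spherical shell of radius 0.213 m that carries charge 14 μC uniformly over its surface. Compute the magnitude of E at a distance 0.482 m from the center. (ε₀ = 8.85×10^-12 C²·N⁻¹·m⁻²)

Symmetry ⇒ E = E(r) r̂. Gaussian sphere of radius r = 0.482 m (r > 0.213 m, enclosing both).
Q_enc = (-17.3 μC) + (14 μC) = -3.30×10^-6 C.
Applying ∮E·dA = Q_enc/ε₀ with Φ = E(4πr²):
E = |Q_enc|/(4πε₀r²) = (3.30×10^-6)/(4π·8.85×10^-12·(0.482)²) = 1.28×10^5 N/C.

|E| = 1.28×10^5 N/C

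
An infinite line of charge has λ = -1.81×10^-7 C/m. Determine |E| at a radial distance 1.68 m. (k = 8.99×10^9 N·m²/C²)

By cylindrical symmetry E is radial; use a coaxial Gaussian cylinder of radius 1.68 m and length L.
Q_enc = λL, so λ_enc = -1.81×10^-7 C/m.
Since E is radial and uniform over the curved surface, Φ = E·2πrL = Q_enc/ε₀ = λ_enc L/ε₀.
E = 2k|λ_enc|/r = 2(8.99×10^9)(1.81×10^-7)/(1.68) = 1.94×10^3 N/C.

|E| ≈ 1.94e3 N/C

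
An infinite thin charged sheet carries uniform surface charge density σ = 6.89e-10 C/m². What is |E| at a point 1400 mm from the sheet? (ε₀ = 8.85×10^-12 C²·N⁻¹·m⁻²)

|E| = 38.9 N/C

Choose a cylindrical pillbox piercing the sheet, end faces (area A) parallel to it.
Flux Φ = 2EA and Q_enc = σA, so 2EA = σA/ε₀ ⇒ E = |σ|/(2ε₀), independent of distance.
E = |σ|/(2ε₀) = (6.89e-10)/(2·8.85×10^-12) = 38.9 N/C.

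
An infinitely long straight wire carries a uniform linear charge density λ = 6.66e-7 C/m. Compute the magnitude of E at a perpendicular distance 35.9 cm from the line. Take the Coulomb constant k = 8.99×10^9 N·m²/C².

Coaxial Gaussian cylinder, radius r = 35.9 cm, length L.
Q_enc = λL, so λ_enc = 6.66×10^-7 C/m.
Since E is radial and uniform over the curved surface, Φ = E·2πrL = Q_enc/ε₀ = λ_enc L/ε₀.
E = 2k|λ_enc|/r = 2(8.99×10^9)(6.66×10^-7)/(0.359) = 3.34×10^4 N/C.

|E| = 3.34×10^4 N/C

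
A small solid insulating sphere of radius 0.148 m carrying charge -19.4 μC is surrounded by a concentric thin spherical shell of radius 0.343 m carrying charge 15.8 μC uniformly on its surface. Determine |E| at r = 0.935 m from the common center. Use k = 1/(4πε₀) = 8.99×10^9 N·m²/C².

Symmetry ⇒ E = E(r) r̂. Gaussian sphere of radius r = 0.935 m (r > 0.343 m, enclosing both).
Q_enc = (-19.4 μC) + (15.8 μC) = -3.60×10^-6 C.
By Gauss's law, ∮E·dA = E·4πr² = Q_enc/ε₀.
E = k|Q_enc|/r² = (8.99×10^9)(3.60×10^-6)/(0.935)² = 3.70×10^4 N/C.

E ≈ 3.70×10^4 N/C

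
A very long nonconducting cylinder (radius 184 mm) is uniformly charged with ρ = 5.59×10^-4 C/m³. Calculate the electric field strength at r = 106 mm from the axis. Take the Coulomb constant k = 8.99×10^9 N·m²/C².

By cylindrical symmetry E is radial; use a coaxial Gaussian cylinder of radius 106 mm and length L (r < R).
Charge inside radius r per length L is ρ·πr²·L, so λ_enc = ρπr² = 1.973×10^-5 C/m.
Since E is radial and uniform over the curved surface, Φ = E·2πrL = Q_enc/ε₀ = λ_enc L/ε₀.
E = 2k|λ_enc|/r = 2(8.99×10^9)(1.973×10^-5)/(0.106) = 3.35×10^6 N/C.

|E| = 3.35e6 V/m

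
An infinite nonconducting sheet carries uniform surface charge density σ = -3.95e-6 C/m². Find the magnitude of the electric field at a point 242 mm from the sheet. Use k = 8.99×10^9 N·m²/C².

By planar symmetry E is perpendicular to the sheet and uniform; use a Gaussian pillbox with flat faces of area A on each side of the sheet.
Only the two end caps contribute flux: Φ = 2EA. With Q_enc = σA, Gauss's law gives E = |σ|/(2ε₀).
E = 2πk|σ| = 2π(8.99×10^9)(3.95e-6) = 2.23×10^5 N/C.

|E| = 2.23×10^5 V/m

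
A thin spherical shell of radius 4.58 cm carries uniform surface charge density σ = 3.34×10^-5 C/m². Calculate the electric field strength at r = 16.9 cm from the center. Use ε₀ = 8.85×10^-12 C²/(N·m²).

Symmetry ⇒ E = E(r) r̂. Gaussian sphere of radius r = 16.9 cm (r > 4.58 cm).
The entire shell is enclosed: Q_enc = σ·4πR² = (3.34×10^-5)·4π·(0.0458)² = 8.804e-7 C.
By Gauss's law, ∮E·dA = E·4πr² = Q_enc/ε₀.
E = |Q_enc|/(4πε₀r²) = (8.804×10^-7)/(4π·8.85×10^-12·(0.169)²) = 2.77e5 N/C.

|E| ≈ 2.77×10^5 N/C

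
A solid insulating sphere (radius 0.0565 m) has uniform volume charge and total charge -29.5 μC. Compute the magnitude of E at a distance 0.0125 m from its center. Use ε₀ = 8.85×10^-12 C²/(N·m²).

|E| = 1.84×10^7 N/C

By spherical symmetry E is radial; choose a Gaussian sphere of radius r = 0.0125 m (r < R).
Only the charge within r is enclosed: Q_enc = Q·(r/R)³ = (-29.5 μC)·(0.0125 m/0.0565 m)³ = -3.195×10^-7 C.
Since E is radial and uniform over the Gaussian sphere, Φ = E·4πr² = Q_enc/ε₀.
E = |Q_enc|/(4πε₀r²) = (3.195×10^-7)/(4π·8.85×10^-12·(0.0125)²) = 1.84×10^7 N/C.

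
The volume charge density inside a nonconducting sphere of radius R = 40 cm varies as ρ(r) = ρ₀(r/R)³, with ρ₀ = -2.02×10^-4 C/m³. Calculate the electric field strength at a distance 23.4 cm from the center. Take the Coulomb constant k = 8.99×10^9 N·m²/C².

Use a concentric Gaussian sphere at r = 23.4 cm (r < R).
Integrate the density: Q_enc = 4π ∫₀^r ρ₀(r'/R)^3 r'² dr' = 4πρ₀ r^6/(6·R³) = -1.085×10^-6 C.
Since E is radial and uniform over the Gaussian sphere, Φ = E·4πr² = Q_enc/ε₀.
E = k|Q_enc|/r² = (8.99×10^9)(1.085e-6)/(0.234)² = 1.78×10^5 N/C.

E = 1.78e5 V/m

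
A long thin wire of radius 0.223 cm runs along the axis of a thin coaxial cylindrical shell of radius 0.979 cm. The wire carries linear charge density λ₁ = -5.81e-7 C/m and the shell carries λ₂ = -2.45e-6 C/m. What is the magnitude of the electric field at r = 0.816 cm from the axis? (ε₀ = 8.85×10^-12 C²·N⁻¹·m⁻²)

|E| = 1.28e6 N/C

Take a coaxial cylindrical Gaussian surface of radius r = 0.816 cm and length L (between the conductors, 0.223 cm < r < 0.979 cm).
Only the inner wire is enclosed; the outer shell contributes nothing inside itself. λ_enc = λ₁ = -5.81×10^-7 C/m.
Gauss's law: E·2πrL = λ_enc L/ε₀.
E = |λ_enc|/(2πε₀r) = (5.81×10^-7)/(2π·8.85×10^-12·0.00816) = 1.28×10^6 N/C.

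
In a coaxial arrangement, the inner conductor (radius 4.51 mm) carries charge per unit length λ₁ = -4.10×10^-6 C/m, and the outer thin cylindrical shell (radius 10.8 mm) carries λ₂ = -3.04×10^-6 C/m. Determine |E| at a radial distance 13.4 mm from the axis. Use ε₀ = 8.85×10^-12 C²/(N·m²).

By cylindrical symmetry E is radial; use a coaxial Gaussian cylinder of radius 13.4 mm and length L (r > 10.8 mm, enclosing both).
λ_enc = λ₁ + λ₂ = (-4.10×10^-6) + (-3.04e-6) = -7.14×10^-6 C/m.
Since E is radial and uniform over the curved surface, Φ = E·2πrL = Q_enc/ε₀ = λ_enc L/ε₀.
E = |λ_enc|/(2πε₀r) = (7.14×10^-6)/(2π·8.85×10^-12·0.0134) = 9.58×10^6 N/C.

|E| ≈ 9.58×10^6 N/C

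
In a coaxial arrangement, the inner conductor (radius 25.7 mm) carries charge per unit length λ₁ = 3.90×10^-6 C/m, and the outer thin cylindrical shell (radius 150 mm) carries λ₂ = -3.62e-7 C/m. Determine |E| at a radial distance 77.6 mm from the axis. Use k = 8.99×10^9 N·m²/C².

E = 9.04×10^5 N/C

By cylindrical symmetry E is radial; use a coaxial Gaussian cylinder of radius 77.6 mm and length L (between the conductors, 25.7 mm < r < 150 mm).
The shell at 150 mm lies outside the Gaussian surface, so λ_enc = λ₁ = 3.90e-6 C/m.
Applying ∮E·dA = Q_enc/ε₀ with the end caps contributing no flux:
E = 2k|λ_enc|/r = 2(8.99×10^9)(3.90×10^-6)/(0.0776) = 9.04e5 N/C.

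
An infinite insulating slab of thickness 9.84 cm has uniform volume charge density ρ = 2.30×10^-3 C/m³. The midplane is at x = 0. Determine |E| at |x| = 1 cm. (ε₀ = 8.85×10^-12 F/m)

By symmetry E is perpendicular to the slab. A Gaussian pillbox from −1 cm to +1 cm (face area A) lies entirely within the slab.
Q_enc = ρ·(2x)·A and flux = 2EA, so 2EA = 2ρxA/ε₀ ⇒ E = |ρ|x/ε₀.
E = (2.30e-3)(0.01)/(8.85×10^-12) = 2.60×10^6 N/C.

E ≈ 2.60×10^6 N/C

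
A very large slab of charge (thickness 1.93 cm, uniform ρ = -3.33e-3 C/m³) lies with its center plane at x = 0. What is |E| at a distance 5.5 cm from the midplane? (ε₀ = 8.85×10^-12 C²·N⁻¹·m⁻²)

The point |x| = 5.5 cm lies outside the slab (half-thickness 0.00965 m). A symmetric pillbox spanning the full slab encloses Q_enc = ρ·d·A.
Flux = 2EA ⇒ E = |ρ|d/(2ε₀), independent of distance outside.
E = (3.33×10^-3)(0.0193)/(2·8.85×10^-12) = 3.63×10^6 N/C.

E ≈ 3.63×10^6 V/m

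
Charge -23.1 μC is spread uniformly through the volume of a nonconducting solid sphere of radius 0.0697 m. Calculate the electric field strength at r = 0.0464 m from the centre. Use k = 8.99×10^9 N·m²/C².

Use a concentric Gaussian sphere at r = 0.0464 m (r < R).
Only the charge within r is enclosed: Q_enc = Q·(r/R)³ = (-23.1 μC)·(0.0464 m/0.0697 m)³ = -6.815×10^-6 C.
Applying ∮E·dA = Q_enc/ε₀ with Φ = E(4πr²):
E = k|Q_enc|/r² = (8.99×10^9)(6.815e-6)/(0.0464)² = 2.85×10^7 N/C.

E ≈ 2.85e7 N/C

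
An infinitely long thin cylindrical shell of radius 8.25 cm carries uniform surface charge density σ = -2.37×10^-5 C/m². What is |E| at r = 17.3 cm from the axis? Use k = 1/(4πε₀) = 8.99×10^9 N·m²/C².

|E| ≈ 1.28×10^6 N/C

By cylindrical symmetry E is radial; use a coaxial Gaussian cylinder of radius 17.3 cm and length L (r > 8.25 cm).
The whole shell is enclosed: λ_enc = σ·2πR = (-2.37e-5)·2π·(0.0825) = -1.229×10^-5 C/m.
Gauss's law: E·2πrL = λ_enc L/ε₀.
E = 2k|λ_enc|/r = 2(8.99×10^9)(1.229×10^-5)/(0.173) = 1.28×10^6 N/C.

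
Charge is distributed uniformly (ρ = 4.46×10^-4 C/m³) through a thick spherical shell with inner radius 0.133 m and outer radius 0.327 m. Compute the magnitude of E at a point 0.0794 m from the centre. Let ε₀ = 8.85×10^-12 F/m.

Symmetry ⇒ E = E(r) r̂. Gaussian sphere of radius r = 0.0794 m (r < 0.133 m, inside the empty cavity).
Q_enc = 0 (all charge lies at larger r); Gauss's law gives E = 0.

E = 0 (no enclosed charge)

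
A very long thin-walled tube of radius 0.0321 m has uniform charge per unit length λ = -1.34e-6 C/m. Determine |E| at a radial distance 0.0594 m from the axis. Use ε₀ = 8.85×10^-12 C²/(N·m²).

|E| ≈ 4.06×10^5 N/C

By cylindrical symmetry E is radial; use a coaxial Gaussian cylinder of radius 0.0594 m and length L (r > 0.0321 m).
The full line charge is enclosed: λ_enc = -1.34e-6 C/m.
Since E is radial and uniform over the curved surface, Φ = E·2πrL = Q_enc/ε₀ = λ_enc L/ε₀.
E = |λ_enc|/(2πε₀r) = (1.34×10^-6)/(2π·8.85×10^-12·0.0594) = 4.06×10^5 N/C.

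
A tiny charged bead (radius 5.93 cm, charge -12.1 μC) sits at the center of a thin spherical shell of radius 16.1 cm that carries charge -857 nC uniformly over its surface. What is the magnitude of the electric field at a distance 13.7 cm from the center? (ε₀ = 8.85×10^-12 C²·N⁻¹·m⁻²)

5.80e6 V/m

Use a concentric Gaussian sphere at r = 13.7 cm (between the bodies, 5.93 cm < r < 16.1 cm).
The shell at 16.1 cm lies outside the Gaussian surface, so Q_enc = -12.1 μC = -1.21×10^-5 C.
Gauss's law: E·4πr² = Q_enc/ε₀.
E = |Q_enc|/(4πε₀r²) = (1.21×10^-5)/(4π·8.85×10^-12·(0.137)²) = 5.80e6 N/C.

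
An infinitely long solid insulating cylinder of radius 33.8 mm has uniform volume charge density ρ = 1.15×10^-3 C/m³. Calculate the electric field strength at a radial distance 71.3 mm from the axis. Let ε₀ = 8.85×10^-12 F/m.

Choose a coaxial cylinder of radius r = 71.3 mm (arbitrary length L) as the Gaussian surface (r > 33.8 mm, full cross-section enclosed).
λ_enc = ρ·πR² = (1.15e-3)π(0.0338)² = 4.127×10^-6 C/m.
Applying ∮E·dA = Q_enc/ε₀ with the end caps contributing no flux:
E = |λ_enc|/(2πε₀r) = (4.127×10^-6)/(2π·8.85×10^-12·0.0713) = 1.04e6 N/C.

E ≈ 1.04×10^6 V/m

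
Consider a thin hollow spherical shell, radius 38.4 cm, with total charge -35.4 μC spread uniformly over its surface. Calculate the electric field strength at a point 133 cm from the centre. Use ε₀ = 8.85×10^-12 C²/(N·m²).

1.80×10^5 V/m

Symmetry ⇒ E = E(r) r̂. Gaussian sphere of radius r = 133 cm (r > 38.4 cm).
The entire shell is enclosed: Q_enc = -3.54e-5 C.
Gauss's law: E·4πr² = Q_enc/ε₀.
E = |Q_enc|/(4πε₀r²) = (3.54e-5)/(4π·8.85×10^-12·(1.33)²) = 1.80×10^5 N/C.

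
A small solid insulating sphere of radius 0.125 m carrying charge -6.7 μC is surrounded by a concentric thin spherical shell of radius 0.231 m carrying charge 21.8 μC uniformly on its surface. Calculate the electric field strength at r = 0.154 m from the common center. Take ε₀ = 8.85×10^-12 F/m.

Use a concentric Gaussian sphere at r = 0.154 m (between the bodies, 0.125 m < r < 0.231 m).
The shell at 0.231 m lies outside the Gaussian surface, so Q_enc = -6.7 μC = -6.70×10^-6 C.
Applying ∮E·dA = Q_enc/ε₀ with Φ = E(4πr²):
E = |Q_enc|/(4πε₀r²) = (6.70×10^-6)/(4π·8.85×10^-12·(0.154)²) = 2.54×10^6 N/C.

|E| ≈ 2.54e6 N/C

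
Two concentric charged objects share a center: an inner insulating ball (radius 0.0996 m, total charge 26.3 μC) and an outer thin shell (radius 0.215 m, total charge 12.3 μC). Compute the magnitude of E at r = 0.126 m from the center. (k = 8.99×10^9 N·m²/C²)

E ≈ 1.49×10^7 N/C

Use a concentric Gaussian sphere at r = 0.126 m (between the bodies, 0.0996 m < r < 0.215 m).
The shell at 0.215 m lies outside the Gaussian surface, so Q_enc = 26.3 μC = 2.63×10^-5 C.
Applying ∮E·dA = Q_enc/ε₀ with Φ = E(4πr²):
E = k|Q_enc|/r² = (8.99×10^9)(2.63×10^-5)/(0.126)² = 1.49×10^7 N/C.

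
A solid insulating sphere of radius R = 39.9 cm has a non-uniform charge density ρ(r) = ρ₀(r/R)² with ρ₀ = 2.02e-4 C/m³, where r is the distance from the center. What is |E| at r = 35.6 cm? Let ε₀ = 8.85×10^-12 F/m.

|E| = 1.29×10^6 V/m

Symmetry ⇒ E = E(r) r̂. Gaussian sphere of radius r = 35.6 cm (r < R).
Integrate the density: Q_enc = 4π ∫₀^r ρ₀(r'/R)^2 r'² dr' = 4πρ₀ r^5/(5·R²) = 1.823×10^-5 C.
By Gauss's law, ∮E·dA = E·4πr² = Q_enc/ε₀.
E = |Q_enc|/(4πε₀r²) = (1.823e-5)/(4π·8.85×10^-12·(0.356)²) = 1.29×10^6 N/C.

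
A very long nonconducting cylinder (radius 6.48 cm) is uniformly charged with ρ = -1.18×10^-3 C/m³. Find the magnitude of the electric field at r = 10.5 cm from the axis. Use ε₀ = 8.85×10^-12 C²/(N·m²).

E ≈ 2.67e6 N/C

By cylindrical symmetry E is radial; use a coaxial Gaussian cylinder of radius 10.5 cm and length L (r > 6.48 cm, full cross-section enclosed).
λ_enc = ρ·πR² = (-1.18×10^-3)π(0.0648)² = -1.557e-5 C/m.
Since E is radial and uniform over the curved surface, Φ = E·2πrL = Q_enc/ε₀ = λ_enc L/ε₀.
E = |λ_enc|/(2πε₀r) = (1.557×10^-5)/(2π·8.85×10^-12·0.105) = 2.67e6 N/C.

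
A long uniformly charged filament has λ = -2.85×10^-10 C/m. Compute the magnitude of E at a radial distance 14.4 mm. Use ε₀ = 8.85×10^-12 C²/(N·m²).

Take a coaxial cylindrical Gaussian surface of radius r = 14.4 mm and length L.
Q_enc = λL, so λ_enc = -2.85×10^-10 C/m.
By Gauss's law (flux through the curved wall only), E·2πrL = λ_enc L/ε₀.
E = |λ_enc|/(2πε₀r) = (2.85×10^-10)/(2π·8.85×10^-12·0.0144) = 356 N/C.

|E| = 356 N/C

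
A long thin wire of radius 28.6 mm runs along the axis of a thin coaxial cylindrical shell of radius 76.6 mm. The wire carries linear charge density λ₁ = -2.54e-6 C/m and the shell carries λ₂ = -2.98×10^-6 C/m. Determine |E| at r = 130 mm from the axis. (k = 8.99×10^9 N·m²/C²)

Choose a coaxial cylinder of radius r = 130 mm (arbitrary length L) as the Gaussian surface (r > 76.6 mm, enclosing both).
λ_enc = λ₁ + λ₂ = (-2.54×10^-6) + (-2.98e-6) = -5.52e-6 C/m.
Since E is radial and uniform over the curved surface, Φ = E·2πrL = Q_enc/ε₀ = λ_enc L/ε₀.
E = 2k|λ_enc|/r = 2(8.99×10^9)(5.52e-6)/(0.13) = 7.63×10^5 N/C.

|E| ≈ 7.63e5 N/C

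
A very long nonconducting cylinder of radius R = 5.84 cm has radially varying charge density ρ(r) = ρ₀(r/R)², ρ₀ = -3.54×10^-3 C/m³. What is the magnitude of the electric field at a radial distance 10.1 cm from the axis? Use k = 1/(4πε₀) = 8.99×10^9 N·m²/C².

3.38e6 V/m

Coaxial Gaussian cylinder, radius r = 10.1 cm, length L (r > R, full charge per length enclosed).
λ_enc = 2π ∫₀^R ρ₀(r'/R)^2 r' dr' = 2πρ₀R²/4 = -1.896×10^-5 C/m.
Applying ∮E·dA = Q_enc/ε₀ with the end caps contributing no flux:
E = 2k|λ_enc|/r = 2(8.99×10^9)(1.896×10^-5)/(0.101) = 3.38×10^6 N/C.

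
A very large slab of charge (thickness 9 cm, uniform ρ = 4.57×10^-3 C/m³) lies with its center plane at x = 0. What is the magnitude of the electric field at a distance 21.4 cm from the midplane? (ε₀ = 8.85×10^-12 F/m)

The point |x| = 21.4 cm lies outside the slab (half-thickness 0.045 m). A symmetric pillbox spanning the full slab encloses Q_enc = ρ·d·A.
Flux = 2EA ⇒ E = |ρ|d/(2ε₀), independent of distance outside.
E = (4.57×10^-3)(0.09)/(2·8.85×10^-12) = 2.32×10^7 N/C.

2.32×10^7 V/m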